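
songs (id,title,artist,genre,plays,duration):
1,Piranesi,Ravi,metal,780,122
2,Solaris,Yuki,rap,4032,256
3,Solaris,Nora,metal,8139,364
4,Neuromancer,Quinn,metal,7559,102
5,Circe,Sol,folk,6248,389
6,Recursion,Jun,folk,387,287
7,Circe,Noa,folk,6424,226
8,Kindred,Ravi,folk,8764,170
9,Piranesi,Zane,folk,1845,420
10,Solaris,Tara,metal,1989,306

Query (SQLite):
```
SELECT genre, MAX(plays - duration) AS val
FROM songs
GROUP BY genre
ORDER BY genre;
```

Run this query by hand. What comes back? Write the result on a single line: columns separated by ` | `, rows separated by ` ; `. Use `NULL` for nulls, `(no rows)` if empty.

folk | 8594 ; metal | 7775 ; rap | 3776

For each row compute plays - duration.
Group by genre; take MAX of the expression per group.
  folk: ids {5, 6, 7, 8, 9} → MAX(plays - duration)=8594
  metal: ids {1, 3, 4, 10} → MAX(plays - duration)=7775
  rap: ids {2} → MAX(plays - duration)=3776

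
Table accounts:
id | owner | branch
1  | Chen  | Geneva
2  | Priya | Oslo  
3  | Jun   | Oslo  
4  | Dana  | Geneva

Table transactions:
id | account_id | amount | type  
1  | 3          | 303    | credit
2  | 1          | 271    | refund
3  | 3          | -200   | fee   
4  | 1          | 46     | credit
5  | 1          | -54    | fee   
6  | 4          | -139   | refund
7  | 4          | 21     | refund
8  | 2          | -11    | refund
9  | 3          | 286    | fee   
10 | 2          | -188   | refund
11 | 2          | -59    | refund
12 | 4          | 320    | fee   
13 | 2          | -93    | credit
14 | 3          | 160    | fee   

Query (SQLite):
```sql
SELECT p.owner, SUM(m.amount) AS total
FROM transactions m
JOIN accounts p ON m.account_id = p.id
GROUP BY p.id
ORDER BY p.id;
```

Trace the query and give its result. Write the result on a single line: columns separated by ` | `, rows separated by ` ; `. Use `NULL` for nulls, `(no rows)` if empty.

Chen | 263 ; Priya | -351 ; Jun | 549 ; Dana | 202

Join each transactions row to its accounts via account_id.
Group joined rows by accounts.id; compute SUM(m.amount) per group.
  1: ids {2, 4, 5} → SUM(m.amount)=263
  2: ids {8, 10, 11, 13} → SUM(m.amount)=-351
  3: ids {1, 3, 9, 14} → SUM(m.amount)=549
  4: ids {6, 7, 12} → SUM(m.amount)=202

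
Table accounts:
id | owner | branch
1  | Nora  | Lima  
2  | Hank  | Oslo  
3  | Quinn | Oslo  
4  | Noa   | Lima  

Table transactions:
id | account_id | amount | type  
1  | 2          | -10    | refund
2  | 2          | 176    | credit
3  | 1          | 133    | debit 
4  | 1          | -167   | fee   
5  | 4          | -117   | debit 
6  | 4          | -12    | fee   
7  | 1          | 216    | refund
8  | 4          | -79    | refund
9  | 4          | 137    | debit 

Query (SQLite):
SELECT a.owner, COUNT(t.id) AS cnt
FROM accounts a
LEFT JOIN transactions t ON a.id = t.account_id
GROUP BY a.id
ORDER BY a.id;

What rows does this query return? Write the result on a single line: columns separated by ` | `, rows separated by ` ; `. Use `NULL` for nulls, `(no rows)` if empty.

LEFT JOIN keeps every accounts row; unmatched ones get NULL for transactions columns.
Group by accounts.id and compute COUNT(t.id). COUNT(col) of an all-NULL group is 0.
  1: ids {3, 4, 7} → COUNT(t.id)=3
  2: ids {1, 2} → COUNT(t.id)=2
  3: ids {—} → COUNT(t.id)=0
  4: ids {5, 6, 8, 9} → COUNT(t.id)=4

Nora | 3 ; Hank | 2 ; Quinn | 0 ; Noa | 4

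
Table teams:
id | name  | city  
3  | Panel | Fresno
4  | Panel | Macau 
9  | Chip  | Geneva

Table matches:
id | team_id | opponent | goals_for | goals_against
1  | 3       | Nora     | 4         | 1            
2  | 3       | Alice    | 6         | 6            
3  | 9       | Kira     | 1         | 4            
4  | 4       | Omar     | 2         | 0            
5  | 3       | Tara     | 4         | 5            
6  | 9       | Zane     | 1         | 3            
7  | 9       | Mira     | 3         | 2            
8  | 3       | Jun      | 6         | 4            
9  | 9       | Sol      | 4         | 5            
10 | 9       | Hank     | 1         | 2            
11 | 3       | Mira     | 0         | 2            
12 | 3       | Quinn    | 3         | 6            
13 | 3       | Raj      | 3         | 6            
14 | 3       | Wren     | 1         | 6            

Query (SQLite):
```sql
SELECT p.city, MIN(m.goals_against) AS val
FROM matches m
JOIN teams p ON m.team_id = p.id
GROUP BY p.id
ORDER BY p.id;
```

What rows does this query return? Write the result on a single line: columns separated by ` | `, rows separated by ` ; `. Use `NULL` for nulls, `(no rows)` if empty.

Join each matches row to its teams via team_id.
Group joined rows by teams.id; compute MIN(m.goals_against) per group.
  3: ids {1, 2, 5, 8, 11, 12, 13, 14} → MIN(m.goals_against)=1
  4: ids {4} → MIN(m.goals_against)=0
  9: ids {3, 6, 7, 9, 10} → MIN(m.goals_against)=2

Fresno | 1 ; Macau | 0 ; Geneva | 2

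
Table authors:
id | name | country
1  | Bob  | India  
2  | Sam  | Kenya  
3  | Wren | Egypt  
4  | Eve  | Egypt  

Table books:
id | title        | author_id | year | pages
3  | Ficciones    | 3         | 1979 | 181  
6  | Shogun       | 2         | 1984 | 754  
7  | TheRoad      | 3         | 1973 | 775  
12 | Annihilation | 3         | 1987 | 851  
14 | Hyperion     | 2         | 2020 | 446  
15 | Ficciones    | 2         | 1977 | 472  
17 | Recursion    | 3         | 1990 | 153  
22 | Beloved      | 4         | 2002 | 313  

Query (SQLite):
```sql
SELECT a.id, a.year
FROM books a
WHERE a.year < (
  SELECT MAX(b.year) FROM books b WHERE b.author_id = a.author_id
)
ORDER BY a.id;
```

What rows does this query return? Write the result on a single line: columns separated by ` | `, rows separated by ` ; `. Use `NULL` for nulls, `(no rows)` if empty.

For each books row a, compute MAX(year) over rows sharing a.author_id.
Keep row a if a.year < that per-group MAX.
  author_id=2: MAX(year) = 2020
  author_id=3: MAX(year) = 1990
  author_id=4: MAX(year) = 2002

3 | 1979 ; 6 | 1984 ; 7 | 1973 ; 12 | 1987 ; 15 | 1977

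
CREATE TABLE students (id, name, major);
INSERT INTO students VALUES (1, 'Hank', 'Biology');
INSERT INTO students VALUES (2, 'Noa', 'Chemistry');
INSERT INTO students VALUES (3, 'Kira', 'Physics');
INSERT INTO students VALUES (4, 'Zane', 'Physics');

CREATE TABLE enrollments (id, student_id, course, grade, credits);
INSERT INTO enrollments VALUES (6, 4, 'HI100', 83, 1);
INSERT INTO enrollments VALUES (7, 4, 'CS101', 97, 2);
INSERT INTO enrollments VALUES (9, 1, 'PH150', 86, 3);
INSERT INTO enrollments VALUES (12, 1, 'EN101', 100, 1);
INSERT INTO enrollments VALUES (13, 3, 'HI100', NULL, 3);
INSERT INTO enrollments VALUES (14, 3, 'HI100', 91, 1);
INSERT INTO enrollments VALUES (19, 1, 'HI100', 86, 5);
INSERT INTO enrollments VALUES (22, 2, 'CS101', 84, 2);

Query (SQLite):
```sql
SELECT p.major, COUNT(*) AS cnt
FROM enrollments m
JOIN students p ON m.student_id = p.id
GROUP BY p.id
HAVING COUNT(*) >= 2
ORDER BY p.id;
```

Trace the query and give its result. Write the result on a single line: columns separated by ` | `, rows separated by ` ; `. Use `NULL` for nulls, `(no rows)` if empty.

Join each enrollments row to its students via student_id.
Group joined rows by students.id; compute COUNT(*) per group.
HAVING: keep groups with count ≥ 2.
  1: ids {9, 12, 19} → COUNT(*)=3
  2: ids {22} → COUNT(*)=1
  3: ids {13, 14} → COUNT(*)=2
  4: ids {6, 7} → COUNT(*)=2

Biology | 3 ; Physics | 2 ; Physics | 2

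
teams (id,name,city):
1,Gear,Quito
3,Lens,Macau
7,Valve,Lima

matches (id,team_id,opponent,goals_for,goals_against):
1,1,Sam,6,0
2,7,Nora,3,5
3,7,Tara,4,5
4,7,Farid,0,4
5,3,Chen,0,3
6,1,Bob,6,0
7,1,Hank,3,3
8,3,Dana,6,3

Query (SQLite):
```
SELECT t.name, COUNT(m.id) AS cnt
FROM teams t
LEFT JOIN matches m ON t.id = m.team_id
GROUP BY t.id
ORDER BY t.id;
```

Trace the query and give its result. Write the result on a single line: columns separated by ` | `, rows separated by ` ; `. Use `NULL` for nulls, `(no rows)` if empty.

LEFT JOIN keeps every teams row; unmatched ones get NULL for matches columns.
Group by teams.id and compute COUNT(m.id). COUNT(col) of an all-NULL group is 0.
  1: ids {1, 6, 7} → COUNT(m.id)=3
  3: ids {5, 8} → COUNT(m.id)=2
  7: ids {2, 3, 4} → COUNT(m.id)=3

Gear | 3 ; Lens | 2 ; Valve | 3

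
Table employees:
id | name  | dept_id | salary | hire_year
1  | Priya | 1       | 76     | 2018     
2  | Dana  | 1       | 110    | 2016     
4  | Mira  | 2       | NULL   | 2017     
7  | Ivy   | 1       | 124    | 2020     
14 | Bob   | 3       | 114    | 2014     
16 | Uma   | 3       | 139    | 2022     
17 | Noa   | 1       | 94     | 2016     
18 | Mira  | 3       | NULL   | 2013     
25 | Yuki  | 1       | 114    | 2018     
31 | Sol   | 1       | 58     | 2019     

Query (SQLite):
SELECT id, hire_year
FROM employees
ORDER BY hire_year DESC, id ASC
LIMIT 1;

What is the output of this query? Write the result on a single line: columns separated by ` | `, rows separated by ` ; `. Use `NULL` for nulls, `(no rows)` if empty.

Sort by hire_year desc, tiebreak id asc: (2022, id=16), (2020, id=7), (2019, id=31), (2018, id=1) …. Take first 1.

16 | 2022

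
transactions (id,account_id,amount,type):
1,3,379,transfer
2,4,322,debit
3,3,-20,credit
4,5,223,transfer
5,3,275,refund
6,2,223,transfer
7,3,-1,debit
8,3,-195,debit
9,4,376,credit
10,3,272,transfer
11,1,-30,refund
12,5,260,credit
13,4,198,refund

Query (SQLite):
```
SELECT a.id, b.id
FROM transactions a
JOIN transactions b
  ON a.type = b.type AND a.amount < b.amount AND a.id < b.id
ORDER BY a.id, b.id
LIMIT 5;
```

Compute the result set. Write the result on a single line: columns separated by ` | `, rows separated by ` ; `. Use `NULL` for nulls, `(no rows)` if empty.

Pairs (a,b) with same type, a.amount < b.amount, a.id < b.id.
type groups: credit:{3,9,12} debit:{2,7,8} refund:{5,11,13} transfer:{1,4,6,10}
Ordered by (a.id, b.id); first 5.

3 | 9 ; 3 | 12 ; 4 | 10 ; 6 | 10 ; 11 | 13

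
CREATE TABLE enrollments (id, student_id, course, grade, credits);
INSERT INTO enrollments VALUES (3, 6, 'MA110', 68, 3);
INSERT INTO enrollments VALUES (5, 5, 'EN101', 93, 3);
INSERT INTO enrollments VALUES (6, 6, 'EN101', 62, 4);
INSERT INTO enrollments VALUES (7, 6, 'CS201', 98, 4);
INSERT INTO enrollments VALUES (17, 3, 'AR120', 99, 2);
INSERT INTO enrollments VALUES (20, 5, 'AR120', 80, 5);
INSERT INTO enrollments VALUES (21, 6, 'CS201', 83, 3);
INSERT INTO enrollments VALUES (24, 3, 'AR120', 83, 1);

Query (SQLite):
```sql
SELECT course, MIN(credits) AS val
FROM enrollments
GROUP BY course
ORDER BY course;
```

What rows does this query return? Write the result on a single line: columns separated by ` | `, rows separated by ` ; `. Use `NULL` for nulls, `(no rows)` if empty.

Partition enrollments by course; compute MIN(credits) within each group.
  AR120: ids {17, 20, 24} → MIN(credits)=1
  CS201: ids {7, 21} → MIN(credits)=3
  EN101: ids {5, 6} → MIN(credits)=3
  MA110: ids {3} → MIN(credits)=3

AR120 | 1 ; CS201 | 3 ; EN101 | 3 ; MA110 | 3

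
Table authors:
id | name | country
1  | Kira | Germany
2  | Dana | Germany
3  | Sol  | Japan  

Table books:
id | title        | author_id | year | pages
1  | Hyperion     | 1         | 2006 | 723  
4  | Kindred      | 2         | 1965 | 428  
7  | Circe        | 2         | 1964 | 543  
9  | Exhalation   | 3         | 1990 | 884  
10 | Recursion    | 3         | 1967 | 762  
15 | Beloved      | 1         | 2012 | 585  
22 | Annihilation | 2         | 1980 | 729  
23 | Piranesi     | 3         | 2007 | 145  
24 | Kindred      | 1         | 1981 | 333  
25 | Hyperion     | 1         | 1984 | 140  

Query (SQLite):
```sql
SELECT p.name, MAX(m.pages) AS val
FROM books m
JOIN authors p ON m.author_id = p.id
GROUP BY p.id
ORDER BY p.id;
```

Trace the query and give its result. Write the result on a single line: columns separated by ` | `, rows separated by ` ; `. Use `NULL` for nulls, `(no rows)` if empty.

Kira | 723 ; Dana | 729 ; Sol | 884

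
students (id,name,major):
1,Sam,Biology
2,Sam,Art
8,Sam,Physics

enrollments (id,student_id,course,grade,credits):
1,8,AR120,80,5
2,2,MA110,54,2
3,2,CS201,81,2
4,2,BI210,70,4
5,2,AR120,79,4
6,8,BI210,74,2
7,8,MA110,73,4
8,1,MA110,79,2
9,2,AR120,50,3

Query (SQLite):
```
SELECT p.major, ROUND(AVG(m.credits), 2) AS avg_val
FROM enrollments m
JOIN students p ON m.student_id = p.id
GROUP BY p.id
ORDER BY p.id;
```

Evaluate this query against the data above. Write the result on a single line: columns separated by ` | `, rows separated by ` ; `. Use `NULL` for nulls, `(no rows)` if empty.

Biology | 2 ; Art | 3 ; Physics | 3.67

Join each enrollments row to its students via student_id.
Group joined rows by students.id; compute ROUND(AVG(m.credits), 2) per group.
  1: ids {8} → ROUND(AVG(m.credits), 2)=2
  2: ids {2, 3, 4, 5, 9} → ROUND(AVG(m.credits), 2)=3
  8: ids {1, 6, 7} → ROUND(AVG(m.credits), 2)=3.67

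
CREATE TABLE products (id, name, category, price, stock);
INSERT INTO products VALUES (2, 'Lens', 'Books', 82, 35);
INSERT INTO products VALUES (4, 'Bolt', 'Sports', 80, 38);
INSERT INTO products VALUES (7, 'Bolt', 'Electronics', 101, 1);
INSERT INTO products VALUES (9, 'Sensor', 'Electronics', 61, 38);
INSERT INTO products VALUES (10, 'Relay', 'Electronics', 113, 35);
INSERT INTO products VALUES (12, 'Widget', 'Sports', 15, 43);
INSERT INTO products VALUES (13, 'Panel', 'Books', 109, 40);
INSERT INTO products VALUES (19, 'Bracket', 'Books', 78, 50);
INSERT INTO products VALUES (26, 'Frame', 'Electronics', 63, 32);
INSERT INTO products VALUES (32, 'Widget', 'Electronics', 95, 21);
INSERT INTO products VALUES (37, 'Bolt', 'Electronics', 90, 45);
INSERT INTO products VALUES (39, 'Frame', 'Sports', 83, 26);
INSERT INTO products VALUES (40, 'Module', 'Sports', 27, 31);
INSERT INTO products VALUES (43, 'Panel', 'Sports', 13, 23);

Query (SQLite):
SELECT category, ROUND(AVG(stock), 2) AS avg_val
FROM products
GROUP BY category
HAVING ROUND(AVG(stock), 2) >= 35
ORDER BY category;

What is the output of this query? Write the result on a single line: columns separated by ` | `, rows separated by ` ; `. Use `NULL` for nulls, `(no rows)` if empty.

Partition products by category; compute ROUND(AVG(stock), 2) within each group.
HAVING: keep groups where ROUND(AVG(stock), 2) >= 35.
  Books: ids {2, 13, 19} → ROUND(AVG(stock), 2)=41.67
  Electronics: ids {7, 9, 10, 26, 32, 37} → ROUND(AVG(stock), 2)=28.67
  Sports: ids {4, 12, 39, 40, 43} → ROUND(AVG(stock), 2)=32.2

Books | 41.67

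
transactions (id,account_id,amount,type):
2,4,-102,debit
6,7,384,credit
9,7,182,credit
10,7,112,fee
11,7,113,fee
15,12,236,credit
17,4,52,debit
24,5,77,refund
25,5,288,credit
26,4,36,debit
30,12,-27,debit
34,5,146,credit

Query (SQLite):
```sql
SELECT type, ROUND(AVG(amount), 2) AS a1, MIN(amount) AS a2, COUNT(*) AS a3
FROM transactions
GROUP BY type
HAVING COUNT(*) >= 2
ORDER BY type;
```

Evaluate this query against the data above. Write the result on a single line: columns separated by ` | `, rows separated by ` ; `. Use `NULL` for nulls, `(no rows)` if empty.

credit | 247.2 | 146 | 5 ; debit | -10.25 | -102 | 4 ; fee | 112.5 | 112 | 2

Group transactions by type.
Per group compute: ROUND(AVG(amount), 2), MIN(amount), COUNT(*).
HAVING: drop groups with fewer than 2 rows.
  credit: ids {6, 9, 15, 25, 34} → ROUND(AVG(amount), 2)=247.2, MIN(amount)=146, COUNT(*)=5
  debit: ids {2, 17, 26, 30} → ROUND(AVG(amount), 2)=-10.25, MIN(amount)=-102, COUNT(*)=4
  fee: ids {10, 11} → ROUND(AVG(amount), 2)=112.5, MIN(amount)=112, COUNT(*)=2
  refund: ids {24} → ROUND(AVG(amount), 2)=77, MIN(amount)=77, COUNT(*)=1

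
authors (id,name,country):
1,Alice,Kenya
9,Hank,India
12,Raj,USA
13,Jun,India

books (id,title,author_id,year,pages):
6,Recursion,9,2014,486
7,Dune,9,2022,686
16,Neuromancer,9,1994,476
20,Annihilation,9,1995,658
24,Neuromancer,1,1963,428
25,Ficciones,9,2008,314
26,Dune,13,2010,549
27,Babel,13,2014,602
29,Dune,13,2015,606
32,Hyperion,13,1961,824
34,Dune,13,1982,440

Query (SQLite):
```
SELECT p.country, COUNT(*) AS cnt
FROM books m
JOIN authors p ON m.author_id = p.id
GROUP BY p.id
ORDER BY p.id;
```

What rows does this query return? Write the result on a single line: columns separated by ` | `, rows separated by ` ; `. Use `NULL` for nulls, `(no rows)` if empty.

Join each books row to its authors via author_id.
Group joined rows by authors.id; compute COUNT(*) per group.
  1: ids {24} → COUNT(*)=1
  9: ids {6, 7, 16, 20, 25} → COUNT(*)=5
  13: ids {26, 27, 29, 32, 34} → COUNT(*)=5

Kenya | 1 ; India | 5 ; India | 5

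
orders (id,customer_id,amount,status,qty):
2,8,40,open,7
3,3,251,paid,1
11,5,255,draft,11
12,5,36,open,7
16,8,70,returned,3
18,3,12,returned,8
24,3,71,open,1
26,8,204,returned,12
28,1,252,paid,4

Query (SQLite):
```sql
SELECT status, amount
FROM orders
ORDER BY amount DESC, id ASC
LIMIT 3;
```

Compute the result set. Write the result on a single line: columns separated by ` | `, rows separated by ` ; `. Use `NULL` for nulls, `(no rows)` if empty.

draft | 255 ; paid | 252 ; paid | 251

Sort by amount desc, tiebreak id asc: (255, id=11), (252, id=28), (251, id=3), (204, id=26), (71, id=24), (70, id=16) …. Take first 3.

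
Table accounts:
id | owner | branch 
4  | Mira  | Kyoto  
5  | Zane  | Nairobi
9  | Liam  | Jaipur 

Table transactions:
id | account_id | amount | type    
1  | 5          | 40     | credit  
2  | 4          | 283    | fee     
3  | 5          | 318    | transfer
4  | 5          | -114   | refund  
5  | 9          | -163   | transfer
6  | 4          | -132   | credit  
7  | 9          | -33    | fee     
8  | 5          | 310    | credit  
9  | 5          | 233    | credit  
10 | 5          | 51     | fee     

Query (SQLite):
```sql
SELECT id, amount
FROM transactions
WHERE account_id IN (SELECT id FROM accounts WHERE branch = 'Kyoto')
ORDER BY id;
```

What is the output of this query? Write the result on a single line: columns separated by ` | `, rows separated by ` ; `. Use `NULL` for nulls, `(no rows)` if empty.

2 | 283 ; 6 | -132

Inner query: accounts.id where branch = 'Kyoto'.
Outer: keep transactions rows whose account_id is in that set.
Inner query → {4}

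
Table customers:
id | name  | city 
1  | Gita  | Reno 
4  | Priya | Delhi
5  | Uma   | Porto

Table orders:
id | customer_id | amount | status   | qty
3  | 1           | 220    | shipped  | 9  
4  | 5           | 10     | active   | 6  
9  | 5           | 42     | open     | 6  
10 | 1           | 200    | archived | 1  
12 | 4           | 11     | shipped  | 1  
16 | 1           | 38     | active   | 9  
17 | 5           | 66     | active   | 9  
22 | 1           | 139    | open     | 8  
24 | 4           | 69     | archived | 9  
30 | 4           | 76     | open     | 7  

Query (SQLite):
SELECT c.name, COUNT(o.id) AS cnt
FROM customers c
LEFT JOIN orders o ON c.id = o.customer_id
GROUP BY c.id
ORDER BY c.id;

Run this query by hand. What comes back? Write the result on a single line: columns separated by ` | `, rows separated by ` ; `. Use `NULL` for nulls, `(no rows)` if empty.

LEFT JOIN keeps every customers row; unmatched ones get NULL for orders columns.
Group by customers.id and compute COUNT(o.id). COUNT(col) of an all-NULL group is 0.
  1: ids {3, 10, 16, 22} → COUNT(o.id)=4
  4: ids {12, 24, 30} → COUNT(o.id)=3
  5: ids {4, 9, 17} → COUNT(o.id)=3

Gita | 4 ; Priya | 3 ; Uma | 3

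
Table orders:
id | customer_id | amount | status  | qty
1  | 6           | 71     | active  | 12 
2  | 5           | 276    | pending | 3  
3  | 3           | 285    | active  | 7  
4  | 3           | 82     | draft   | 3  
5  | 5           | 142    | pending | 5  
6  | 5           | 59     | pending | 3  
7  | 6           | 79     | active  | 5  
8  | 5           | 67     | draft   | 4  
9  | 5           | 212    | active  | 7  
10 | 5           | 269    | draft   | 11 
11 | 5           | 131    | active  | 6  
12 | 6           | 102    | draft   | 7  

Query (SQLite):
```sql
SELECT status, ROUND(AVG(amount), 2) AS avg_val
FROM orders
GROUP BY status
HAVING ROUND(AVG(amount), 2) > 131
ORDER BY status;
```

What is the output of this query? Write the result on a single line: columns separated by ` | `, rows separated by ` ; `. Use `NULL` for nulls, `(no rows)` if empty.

Partition orders by status; compute ROUND(AVG(amount), 2) within each group.
HAVING: keep groups where ROUND(AVG(amount), 2) > 131.
  active: ids {1, 3, 7, 9, 11} → ROUND(AVG(amount), 2)=155.6
  draft: ids {4, 8, 10, 12} → ROUND(AVG(amount), 2)=130
  pending: ids {2, 5, 6} → ROUND(AVG(amount), 2)=159

active | 155.6 ; pending | 159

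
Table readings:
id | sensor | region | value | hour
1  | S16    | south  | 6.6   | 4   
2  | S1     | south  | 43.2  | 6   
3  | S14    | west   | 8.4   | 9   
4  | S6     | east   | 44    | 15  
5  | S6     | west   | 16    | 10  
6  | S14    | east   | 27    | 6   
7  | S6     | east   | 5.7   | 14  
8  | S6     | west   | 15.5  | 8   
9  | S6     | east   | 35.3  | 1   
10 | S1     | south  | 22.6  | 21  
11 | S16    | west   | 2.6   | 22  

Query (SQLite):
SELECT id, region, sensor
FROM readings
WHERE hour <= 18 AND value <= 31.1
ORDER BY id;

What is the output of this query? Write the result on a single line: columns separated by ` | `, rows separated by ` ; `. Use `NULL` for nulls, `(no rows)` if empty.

hour <= 18: ids {1, 2, 3, 4, 5, 6, 7, 8, 9}
value <= 31.1: ids {1, 3, 5, 6, 7, 8, 10, 11}
Combine with AND.

1 | south | S16 ; 3 | west | S14 ; 5 | west | S6 ; 6 | east | S14 ; 7 | east | S6 ; 8 | west | S6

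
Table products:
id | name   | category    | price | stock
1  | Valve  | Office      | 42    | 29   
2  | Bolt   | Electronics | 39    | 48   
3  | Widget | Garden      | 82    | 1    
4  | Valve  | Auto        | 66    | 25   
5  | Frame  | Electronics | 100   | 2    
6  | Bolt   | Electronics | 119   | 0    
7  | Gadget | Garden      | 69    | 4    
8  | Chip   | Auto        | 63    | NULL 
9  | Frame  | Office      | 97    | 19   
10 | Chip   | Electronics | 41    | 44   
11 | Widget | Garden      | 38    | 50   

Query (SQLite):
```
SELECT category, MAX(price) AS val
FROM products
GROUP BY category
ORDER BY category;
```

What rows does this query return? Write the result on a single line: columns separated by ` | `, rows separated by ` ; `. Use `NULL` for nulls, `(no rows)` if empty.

Partition products by category; compute MAX(price) within each group.
  Auto: ids {4, 8} → MAX(price)=66
  Electronics: ids {2, 5, 6, 10} → MAX(price)=119
  Garden: ids {3, 7, 11} → MAX(price)=82
  Office: ids {1, 9} → MAX(price)=97

Auto | 66 ; Electronics | 119 ; Garden | 82 ; Office | 97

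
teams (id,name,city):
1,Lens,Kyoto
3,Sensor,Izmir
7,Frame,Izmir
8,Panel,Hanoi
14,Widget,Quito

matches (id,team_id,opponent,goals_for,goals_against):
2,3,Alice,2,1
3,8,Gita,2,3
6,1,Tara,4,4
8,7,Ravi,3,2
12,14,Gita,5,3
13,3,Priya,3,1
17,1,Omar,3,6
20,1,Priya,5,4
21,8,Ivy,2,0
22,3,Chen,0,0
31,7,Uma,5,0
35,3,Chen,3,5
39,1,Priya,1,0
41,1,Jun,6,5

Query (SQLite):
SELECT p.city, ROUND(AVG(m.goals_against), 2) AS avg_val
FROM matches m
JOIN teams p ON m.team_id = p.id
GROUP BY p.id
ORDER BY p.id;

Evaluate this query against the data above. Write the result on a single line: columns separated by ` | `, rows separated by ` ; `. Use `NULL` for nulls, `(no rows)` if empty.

Kyoto | 3.8 ; Izmir | 1.75 ; Izmir | 1 ; Hanoi | 1.5 ; Quito | 3

Join each matches row to its teams via team_id.
Group joined rows by teams.id; compute ROUND(AVG(m.goals_against), 2) per group.
  1: ids {6, 17, 20, 39, 41} → ROUND(AVG(m.goals_against), 2)=3.8
  3: ids {2, 13, 22, 35} → ROUND(AVG(m.goals_against), 2)=1.75
  7: ids {8, 31} → ROUND(AVG(m.goals_against), 2)=1
  8: ids {3, 21} → ROUND(AVG(m.goals_against), 2)=1.5
  14: ids {12} → ROUND(AVG(m.goals_against), 2)=3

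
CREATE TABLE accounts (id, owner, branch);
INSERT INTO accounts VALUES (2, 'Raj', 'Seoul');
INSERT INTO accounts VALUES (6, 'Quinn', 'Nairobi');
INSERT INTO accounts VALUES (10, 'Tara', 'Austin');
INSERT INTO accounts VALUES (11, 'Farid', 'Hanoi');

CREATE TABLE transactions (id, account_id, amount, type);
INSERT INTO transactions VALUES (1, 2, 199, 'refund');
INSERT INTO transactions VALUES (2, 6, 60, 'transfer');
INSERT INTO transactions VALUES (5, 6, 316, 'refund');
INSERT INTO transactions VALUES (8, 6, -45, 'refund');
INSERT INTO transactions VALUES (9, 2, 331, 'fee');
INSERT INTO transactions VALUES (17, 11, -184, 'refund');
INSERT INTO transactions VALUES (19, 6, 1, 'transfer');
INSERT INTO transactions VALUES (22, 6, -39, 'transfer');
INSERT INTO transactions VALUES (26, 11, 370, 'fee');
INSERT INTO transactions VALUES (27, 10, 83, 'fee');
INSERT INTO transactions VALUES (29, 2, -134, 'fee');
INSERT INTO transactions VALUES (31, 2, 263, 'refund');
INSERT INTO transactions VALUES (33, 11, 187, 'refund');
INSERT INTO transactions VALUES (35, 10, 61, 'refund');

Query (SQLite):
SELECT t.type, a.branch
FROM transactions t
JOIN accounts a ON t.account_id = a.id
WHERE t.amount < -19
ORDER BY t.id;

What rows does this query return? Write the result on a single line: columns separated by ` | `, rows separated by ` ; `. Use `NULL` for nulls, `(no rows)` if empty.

Each transactions row matches the accounts row where account_id = accounts.id.
Then keep rows with t.amount < -19.

refund | Nairobi ; refund | Hanoi ; transfer | Nairobi ; fee | Seoul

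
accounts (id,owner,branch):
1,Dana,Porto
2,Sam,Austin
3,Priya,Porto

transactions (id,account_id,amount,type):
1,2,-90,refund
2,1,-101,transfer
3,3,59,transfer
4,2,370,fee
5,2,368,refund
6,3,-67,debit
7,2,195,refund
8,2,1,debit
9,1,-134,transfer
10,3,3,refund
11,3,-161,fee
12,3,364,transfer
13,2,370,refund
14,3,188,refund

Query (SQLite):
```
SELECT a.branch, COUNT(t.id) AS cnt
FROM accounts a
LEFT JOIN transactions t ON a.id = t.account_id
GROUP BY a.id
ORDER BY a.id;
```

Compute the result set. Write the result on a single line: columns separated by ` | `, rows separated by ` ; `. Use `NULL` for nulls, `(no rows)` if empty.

Porto | 2 ; Austin | 6 ; Porto | 6

LEFT JOIN keeps every accounts row; unmatched ones get NULL for transactions columns.
Group by accounts.id and compute COUNT(t.id). COUNT(col) of an all-NULL group is 0.
  1: ids {2, 9} → COUNT(t.id)=2
  2: ids {1, 4, 5, 7, 8, 13} → COUNT(t.id)=6
  3: ids {3, 6, 10, 11, 12, 14} → COUNT(t.id)=6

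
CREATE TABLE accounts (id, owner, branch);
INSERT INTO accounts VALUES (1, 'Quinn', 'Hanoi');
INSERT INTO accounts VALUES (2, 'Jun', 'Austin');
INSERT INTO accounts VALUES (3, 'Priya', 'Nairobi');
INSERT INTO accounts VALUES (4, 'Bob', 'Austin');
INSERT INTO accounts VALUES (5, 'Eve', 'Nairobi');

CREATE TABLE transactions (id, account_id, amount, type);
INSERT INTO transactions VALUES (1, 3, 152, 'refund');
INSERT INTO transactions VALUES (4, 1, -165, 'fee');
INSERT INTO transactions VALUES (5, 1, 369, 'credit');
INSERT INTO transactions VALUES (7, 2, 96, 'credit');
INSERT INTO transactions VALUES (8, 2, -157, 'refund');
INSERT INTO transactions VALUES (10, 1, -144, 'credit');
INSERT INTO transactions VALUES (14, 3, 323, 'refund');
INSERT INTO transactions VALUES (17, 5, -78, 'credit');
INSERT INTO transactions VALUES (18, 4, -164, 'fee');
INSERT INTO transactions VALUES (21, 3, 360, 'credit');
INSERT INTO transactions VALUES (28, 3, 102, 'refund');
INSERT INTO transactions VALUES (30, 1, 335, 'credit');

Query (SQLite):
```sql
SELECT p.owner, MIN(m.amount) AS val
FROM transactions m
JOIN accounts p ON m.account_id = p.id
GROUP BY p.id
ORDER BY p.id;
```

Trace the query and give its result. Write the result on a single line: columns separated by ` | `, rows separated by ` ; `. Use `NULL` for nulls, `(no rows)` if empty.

Quinn | -165 ; Jun | -157 ; Priya | 102 ; Bob | -164 ; Eve | -78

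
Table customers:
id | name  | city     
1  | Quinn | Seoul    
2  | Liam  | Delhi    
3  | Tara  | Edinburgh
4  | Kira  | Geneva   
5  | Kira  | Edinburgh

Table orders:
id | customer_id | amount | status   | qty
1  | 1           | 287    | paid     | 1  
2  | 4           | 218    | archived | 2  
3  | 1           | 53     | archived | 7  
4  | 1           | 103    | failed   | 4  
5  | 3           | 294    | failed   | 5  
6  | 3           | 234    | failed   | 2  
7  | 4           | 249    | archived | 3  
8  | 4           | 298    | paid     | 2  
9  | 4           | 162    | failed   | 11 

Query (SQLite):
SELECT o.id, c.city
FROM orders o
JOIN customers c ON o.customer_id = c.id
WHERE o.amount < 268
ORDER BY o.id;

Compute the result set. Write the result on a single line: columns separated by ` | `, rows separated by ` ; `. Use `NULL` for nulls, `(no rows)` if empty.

2 | Geneva ; 3 | Seoul ; 4 | Seoul ; 6 | Edinburgh ; 7 | Geneva ; 9 | Geneva

Each orders row matches the customers row where customer_id = customers.id.
Then keep rows with o.amount < 268.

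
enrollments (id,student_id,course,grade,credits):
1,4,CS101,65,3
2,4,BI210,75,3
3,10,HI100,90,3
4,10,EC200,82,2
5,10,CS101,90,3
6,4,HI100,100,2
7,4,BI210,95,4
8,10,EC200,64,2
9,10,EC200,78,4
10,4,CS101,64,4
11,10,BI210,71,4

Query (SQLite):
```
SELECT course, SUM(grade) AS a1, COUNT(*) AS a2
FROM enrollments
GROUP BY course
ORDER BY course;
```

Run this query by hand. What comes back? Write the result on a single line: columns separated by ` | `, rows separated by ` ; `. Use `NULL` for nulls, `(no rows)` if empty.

Group enrollments by course.
Per group compute: SUM(grade), COUNT(*).
  BI210: ids {2, 7, 11} → SUM(grade)=241, COUNT(*)=3
  CS101: ids {1, 5, 10} → SUM(grade)=219, COUNT(*)=3
  EC200: ids {4, 8, 9} → SUM(grade)=224, COUNT(*)=3
  HI100: ids {3, 6} → SUM(grade)=190, COUNT(*)=2

BI210 | 241 | 3 ; CS101 | 219 | 3 ; EC200 | 224 | 3 ; HI100 | 190 | 2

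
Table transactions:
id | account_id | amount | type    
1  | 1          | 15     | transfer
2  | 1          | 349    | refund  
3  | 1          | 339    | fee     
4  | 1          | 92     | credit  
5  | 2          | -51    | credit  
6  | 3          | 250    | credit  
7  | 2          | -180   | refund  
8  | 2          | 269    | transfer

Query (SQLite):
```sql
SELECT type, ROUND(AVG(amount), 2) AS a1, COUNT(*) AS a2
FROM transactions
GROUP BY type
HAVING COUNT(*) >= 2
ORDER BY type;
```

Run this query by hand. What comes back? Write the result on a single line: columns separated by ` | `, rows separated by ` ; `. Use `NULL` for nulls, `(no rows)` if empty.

Group transactions by type.
Per group compute: ROUND(AVG(amount), 2), COUNT(*).
HAVING: drop groups with fewer than 2 rows.
  credit: ids {4, 5, 6} → ROUND(AVG(amount), 2)=97, COUNT(*)=3
  fee: ids {3} → ROUND(AVG(amount), 2)=339, COUNT(*)=1
  refund: ids {2, 7} → ROUND(AVG(amount), 2)=84.5, COUNT(*)=2
  transfer: ids {1, 8} → ROUND(AVG(amount), 2)=142, COUNT(*)=2

credit | 97 | 3 ; refund | 84.5 | 2 ; transfer | 142 | 2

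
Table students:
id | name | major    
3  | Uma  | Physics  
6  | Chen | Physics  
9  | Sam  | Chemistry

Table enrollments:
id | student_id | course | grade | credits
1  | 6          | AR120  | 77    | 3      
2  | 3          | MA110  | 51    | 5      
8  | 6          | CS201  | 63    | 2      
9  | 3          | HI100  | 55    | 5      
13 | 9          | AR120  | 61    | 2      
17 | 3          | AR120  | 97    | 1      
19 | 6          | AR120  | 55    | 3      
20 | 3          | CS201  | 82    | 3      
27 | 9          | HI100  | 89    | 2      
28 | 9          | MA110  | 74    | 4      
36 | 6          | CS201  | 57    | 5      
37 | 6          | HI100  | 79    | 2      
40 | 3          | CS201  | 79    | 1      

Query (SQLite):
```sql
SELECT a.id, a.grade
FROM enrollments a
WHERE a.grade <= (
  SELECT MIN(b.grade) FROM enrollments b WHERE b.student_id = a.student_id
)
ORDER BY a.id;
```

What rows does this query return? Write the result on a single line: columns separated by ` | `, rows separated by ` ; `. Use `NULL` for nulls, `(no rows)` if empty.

For each enrollments row a, compute MIN(grade) over rows sharing a.student_id.
Keep row a if a.grade <= that per-group MIN.
  student_id=3: MIN(grade) = 51
  student_id=6: MIN(grade) = 55
  student_id=9: MIN(grade) = 61

2 | 51 ; 13 | 61 ; 19 | 55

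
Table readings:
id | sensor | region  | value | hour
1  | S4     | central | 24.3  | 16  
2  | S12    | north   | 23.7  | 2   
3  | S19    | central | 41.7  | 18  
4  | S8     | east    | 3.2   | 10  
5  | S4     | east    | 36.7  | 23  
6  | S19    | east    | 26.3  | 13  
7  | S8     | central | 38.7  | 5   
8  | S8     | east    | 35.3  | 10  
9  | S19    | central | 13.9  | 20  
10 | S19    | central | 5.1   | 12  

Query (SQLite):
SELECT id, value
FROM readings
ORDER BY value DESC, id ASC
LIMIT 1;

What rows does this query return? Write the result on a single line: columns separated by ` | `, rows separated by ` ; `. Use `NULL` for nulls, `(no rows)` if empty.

Sort by value desc, tiebreak id asc: (41.7, id=3), (38.7, id=7), (36.7, id=5), (35.3, id=8) …. Take first 1.

3 | 41.7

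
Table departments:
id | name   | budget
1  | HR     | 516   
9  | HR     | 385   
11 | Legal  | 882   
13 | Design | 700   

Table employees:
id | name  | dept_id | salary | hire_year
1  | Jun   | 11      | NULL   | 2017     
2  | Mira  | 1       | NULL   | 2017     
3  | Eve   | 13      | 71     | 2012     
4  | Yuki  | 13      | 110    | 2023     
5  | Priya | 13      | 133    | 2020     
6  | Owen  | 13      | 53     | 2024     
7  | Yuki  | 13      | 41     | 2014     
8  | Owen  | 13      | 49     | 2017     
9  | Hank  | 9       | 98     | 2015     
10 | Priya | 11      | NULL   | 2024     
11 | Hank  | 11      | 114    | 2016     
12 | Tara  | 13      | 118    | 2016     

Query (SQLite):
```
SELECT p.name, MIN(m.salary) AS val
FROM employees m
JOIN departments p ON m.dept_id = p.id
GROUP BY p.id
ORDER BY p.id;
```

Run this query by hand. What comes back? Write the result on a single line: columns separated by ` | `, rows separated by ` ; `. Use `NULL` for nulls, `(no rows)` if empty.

HR | NULL ; HR | 98 ; Legal | 114 ; Design | 41

Join each employees row to its departments via dept_id.
Group joined rows by departments.id; compute MIN(m.salary) per group.
  1: ids {2} → MIN(m.salary)=NULL
  9: ids {9} → MIN(m.salary)=98
  11: ids {1, 10, 11} → MIN(m.salary)=114
  13: ids {3, 4, 5, 6, 7, 8, 12} → MIN(m.salary)=41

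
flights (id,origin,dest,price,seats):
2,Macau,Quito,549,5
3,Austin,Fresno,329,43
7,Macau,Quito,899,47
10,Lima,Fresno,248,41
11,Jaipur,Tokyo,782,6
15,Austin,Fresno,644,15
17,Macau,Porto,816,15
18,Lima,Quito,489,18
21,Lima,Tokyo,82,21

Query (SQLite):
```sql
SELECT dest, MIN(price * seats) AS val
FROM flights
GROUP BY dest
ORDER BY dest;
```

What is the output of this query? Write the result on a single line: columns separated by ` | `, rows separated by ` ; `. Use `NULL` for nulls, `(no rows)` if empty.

For each row compute price * seats.
Group by dest; take MIN of the expression per group.
  Fresno: ids {3, 10, 15} → MIN(price * seats)=9660
  Porto: ids {17} → MIN(price * seats)=12240
  Quito: ids {2, 7, 18} → MIN(price * seats)=2745
  Tokyo: ids {11, 21} → MIN(price * seats)=1722

Fresno | 9660 ; Porto | 12240 ; Quito | 2745 ; Tokyo | 1722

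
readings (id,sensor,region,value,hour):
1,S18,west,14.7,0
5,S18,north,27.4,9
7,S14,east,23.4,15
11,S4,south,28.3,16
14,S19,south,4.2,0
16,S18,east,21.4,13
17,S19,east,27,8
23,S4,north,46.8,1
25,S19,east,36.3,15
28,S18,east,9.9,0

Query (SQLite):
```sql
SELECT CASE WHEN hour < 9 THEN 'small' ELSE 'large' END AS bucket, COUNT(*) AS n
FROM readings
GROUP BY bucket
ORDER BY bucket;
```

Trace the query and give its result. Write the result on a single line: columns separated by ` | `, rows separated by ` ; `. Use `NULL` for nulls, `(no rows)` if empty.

large | 5 ; small | 5

Bucket rows by hour < 9 → 'small' else 'large'; count each bucket.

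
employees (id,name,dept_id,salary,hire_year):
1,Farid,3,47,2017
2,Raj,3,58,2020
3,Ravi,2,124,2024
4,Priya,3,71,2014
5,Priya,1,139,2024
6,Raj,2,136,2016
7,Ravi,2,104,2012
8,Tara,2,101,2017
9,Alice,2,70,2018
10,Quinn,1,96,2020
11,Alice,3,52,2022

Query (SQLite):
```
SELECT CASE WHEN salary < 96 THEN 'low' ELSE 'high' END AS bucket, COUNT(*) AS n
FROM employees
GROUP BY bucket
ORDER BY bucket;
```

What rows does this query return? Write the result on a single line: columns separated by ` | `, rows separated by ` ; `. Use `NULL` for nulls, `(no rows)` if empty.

Bucket rows by salary < 96 → 'low' else 'high'; count each bucket.

high | 6 ; low | 5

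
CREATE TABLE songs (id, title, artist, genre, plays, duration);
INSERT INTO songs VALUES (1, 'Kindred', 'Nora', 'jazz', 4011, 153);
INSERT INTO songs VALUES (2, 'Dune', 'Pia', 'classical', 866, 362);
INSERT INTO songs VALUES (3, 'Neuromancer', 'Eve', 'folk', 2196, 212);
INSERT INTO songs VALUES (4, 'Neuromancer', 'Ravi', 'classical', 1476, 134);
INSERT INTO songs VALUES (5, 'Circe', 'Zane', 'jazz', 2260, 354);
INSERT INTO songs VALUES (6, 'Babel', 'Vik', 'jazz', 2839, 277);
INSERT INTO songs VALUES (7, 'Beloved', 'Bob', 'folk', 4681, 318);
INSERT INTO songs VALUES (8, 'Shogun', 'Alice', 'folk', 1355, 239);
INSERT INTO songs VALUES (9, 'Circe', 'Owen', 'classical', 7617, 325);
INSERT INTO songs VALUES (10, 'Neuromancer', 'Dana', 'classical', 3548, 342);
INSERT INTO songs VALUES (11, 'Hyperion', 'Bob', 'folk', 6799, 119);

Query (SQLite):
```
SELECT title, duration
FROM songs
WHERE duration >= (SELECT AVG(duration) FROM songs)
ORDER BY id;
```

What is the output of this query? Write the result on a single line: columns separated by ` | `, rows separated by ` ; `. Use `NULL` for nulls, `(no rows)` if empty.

Dune | 362 ; Circe | 354 ; Babel | 277 ; Beloved | 318 ; Circe | 325 ; Neuromancer | 342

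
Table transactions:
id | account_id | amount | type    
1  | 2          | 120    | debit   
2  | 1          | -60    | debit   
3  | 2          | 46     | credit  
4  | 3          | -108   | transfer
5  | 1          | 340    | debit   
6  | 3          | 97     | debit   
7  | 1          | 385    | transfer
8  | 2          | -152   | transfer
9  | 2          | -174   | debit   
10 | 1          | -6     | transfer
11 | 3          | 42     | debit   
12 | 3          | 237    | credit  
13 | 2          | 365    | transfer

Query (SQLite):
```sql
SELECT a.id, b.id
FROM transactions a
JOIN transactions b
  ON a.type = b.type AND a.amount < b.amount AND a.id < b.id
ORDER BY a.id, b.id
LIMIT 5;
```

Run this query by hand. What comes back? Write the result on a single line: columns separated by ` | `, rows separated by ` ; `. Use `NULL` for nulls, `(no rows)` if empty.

1 | 5 ; 2 | 5 ; 2 | 6 ; 2 | 11 ; 3 | 12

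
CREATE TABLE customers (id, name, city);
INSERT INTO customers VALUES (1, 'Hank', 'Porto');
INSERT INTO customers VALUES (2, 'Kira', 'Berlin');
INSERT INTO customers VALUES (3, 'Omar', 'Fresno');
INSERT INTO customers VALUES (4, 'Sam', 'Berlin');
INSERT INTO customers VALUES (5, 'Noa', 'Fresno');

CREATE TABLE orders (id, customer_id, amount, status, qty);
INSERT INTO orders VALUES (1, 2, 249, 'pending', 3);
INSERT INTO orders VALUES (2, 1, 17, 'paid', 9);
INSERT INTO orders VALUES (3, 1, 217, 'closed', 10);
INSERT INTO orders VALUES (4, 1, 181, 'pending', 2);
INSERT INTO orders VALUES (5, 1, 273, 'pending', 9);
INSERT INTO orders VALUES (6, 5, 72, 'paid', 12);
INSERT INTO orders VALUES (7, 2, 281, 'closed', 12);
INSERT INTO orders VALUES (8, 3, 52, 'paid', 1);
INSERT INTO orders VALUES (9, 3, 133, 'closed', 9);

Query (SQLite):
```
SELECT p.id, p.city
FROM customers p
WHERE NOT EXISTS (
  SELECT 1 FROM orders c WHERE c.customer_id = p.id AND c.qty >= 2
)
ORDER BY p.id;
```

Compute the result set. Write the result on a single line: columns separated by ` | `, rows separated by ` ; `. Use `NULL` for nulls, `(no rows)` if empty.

4 | Berlin

For each customers row, check whether any orders with matching customer_id has qty >= 2.
Keep rows where that is false.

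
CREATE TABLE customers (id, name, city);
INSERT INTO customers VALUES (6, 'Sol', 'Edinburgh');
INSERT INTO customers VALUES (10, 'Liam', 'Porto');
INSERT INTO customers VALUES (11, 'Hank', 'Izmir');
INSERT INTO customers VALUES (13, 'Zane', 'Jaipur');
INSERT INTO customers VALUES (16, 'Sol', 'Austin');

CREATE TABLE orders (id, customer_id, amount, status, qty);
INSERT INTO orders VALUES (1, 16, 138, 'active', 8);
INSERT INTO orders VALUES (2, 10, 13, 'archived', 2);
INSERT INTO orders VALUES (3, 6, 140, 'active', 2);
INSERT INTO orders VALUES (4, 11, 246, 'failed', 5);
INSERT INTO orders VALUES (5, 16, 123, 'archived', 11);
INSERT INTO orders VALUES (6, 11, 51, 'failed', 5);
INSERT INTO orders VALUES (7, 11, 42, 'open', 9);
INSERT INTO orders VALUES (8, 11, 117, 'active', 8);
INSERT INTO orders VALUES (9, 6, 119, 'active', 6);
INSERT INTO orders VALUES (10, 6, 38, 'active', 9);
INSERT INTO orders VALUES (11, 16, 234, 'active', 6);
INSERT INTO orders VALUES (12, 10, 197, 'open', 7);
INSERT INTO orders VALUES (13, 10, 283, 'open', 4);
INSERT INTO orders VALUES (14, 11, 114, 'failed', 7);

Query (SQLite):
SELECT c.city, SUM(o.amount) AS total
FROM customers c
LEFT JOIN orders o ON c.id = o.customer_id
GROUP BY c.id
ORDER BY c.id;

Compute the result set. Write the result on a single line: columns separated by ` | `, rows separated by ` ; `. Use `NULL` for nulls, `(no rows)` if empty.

Edinburgh | 297 ; Porto | 493 ; Izmir | 570 ; Jaipur | NULL ; Austin | 495

LEFT JOIN keeps every customers row; unmatched ones get NULL for orders columns.
Group by customers.id and compute SUM(o.amount). SUM over an all-NULL group is NULL.
  6: ids {3, 9, 10} → SUM(o.amount)=297
  10: ids {2, 12, 13} → SUM(o.amount)=493
  11: ids {4, 6, 7, 8, 14} → SUM(o.amount)=570
  13: ids {—} → SUM(o.amount)=NULL
  16: ids {1, 5, 11} → SUM(o.amount)=495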